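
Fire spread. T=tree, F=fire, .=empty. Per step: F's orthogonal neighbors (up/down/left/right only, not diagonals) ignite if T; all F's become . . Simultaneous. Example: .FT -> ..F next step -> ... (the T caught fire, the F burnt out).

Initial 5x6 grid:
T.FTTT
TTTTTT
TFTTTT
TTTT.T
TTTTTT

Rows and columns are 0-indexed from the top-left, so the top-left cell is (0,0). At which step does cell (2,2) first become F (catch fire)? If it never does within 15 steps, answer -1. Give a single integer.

Step 1: cell (2,2)='F' (+6 fires, +2 burnt)
  -> target ignites at step 1
Step 2: cell (2,2)='.' (+7 fires, +6 burnt)
Step 3: cell (2,2)='.' (+7 fires, +7 burnt)
Step 4: cell (2,2)='.' (+3 fires, +7 burnt)
Step 5: cell (2,2)='.' (+2 fires, +3 burnt)
Step 6: cell (2,2)='.' (+1 fires, +2 burnt)
Step 7: cell (2,2)='.' (+0 fires, +1 burnt)
  fire out at step 7

1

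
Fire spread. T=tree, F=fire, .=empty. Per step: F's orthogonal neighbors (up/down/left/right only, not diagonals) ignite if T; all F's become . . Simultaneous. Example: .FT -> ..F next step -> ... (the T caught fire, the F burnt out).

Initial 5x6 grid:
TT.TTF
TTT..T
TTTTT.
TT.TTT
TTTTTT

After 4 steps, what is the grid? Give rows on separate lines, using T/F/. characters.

Step 1: 2 trees catch fire, 1 burn out
  TT.TF.
  TTT..F
  TTTTT.
  TT.TTT
  TTTTTT
Step 2: 1 trees catch fire, 2 burn out
  TT.F..
  TTT...
  TTTTT.
  TT.TTT
  TTTTTT
Step 3: 0 trees catch fire, 1 burn out
  TT....
  TTT...
  TTTTT.
  TT.TTT
  TTTTTT
Step 4: 0 trees catch fire, 0 burn out
  TT....
  TTT...
  TTTTT.
  TT.TTT
  TTTTTT

TT....
TTT...
TTTTT.
TT.TTT
TTTTTT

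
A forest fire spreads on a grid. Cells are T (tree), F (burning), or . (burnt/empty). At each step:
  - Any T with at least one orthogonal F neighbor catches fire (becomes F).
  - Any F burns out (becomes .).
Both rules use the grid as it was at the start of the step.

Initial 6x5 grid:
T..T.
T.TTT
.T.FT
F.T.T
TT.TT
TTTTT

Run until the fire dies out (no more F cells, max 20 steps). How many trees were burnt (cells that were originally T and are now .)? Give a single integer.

Step 1: +3 fires, +2 burnt (F count now 3)
Step 2: +6 fires, +3 burnt (F count now 6)
Step 3: +2 fires, +6 burnt (F count now 2)
Step 4: +3 fires, +2 burnt (F count now 3)
Step 5: +1 fires, +3 burnt (F count now 1)
Step 6: +0 fires, +1 burnt (F count now 0)
Fire out after step 6
Initially T: 19, now '.': 26
Total burnt (originally-T cells now '.'): 15

Answer: 15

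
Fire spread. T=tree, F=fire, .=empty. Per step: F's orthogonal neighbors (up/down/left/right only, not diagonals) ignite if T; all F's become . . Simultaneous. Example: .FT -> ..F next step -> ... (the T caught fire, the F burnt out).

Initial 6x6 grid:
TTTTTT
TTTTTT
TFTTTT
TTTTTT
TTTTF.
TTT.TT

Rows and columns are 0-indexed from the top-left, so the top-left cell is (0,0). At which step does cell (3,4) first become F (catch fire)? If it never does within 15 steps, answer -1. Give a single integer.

Step 1: cell (3,4)='F' (+7 fires, +2 burnt)
  -> target ignites at step 1
Step 2: cell (3,4)='.' (+12 fires, +7 burnt)
Step 3: cell (3,4)='.' (+8 fires, +12 burnt)
Step 4: cell (3,4)='.' (+4 fires, +8 burnt)
Step 5: cell (3,4)='.' (+1 fires, +4 burnt)
Step 6: cell (3,4)='.' (+0 fires, +1 burnt)
  fire out at step 6

1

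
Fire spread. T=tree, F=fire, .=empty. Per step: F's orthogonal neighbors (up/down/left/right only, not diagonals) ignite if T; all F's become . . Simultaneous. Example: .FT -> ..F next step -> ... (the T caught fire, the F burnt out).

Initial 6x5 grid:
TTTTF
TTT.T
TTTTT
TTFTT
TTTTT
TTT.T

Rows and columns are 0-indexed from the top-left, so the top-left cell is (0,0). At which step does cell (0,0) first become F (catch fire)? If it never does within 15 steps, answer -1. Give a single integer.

Step 1: cell (0,0)='T' (+6 fires, +2 burnt)
Step 2: cell (0,0)='T' (+10 fires, +6 burnt)
Step 3: cell (0,0)='T' (+6 fires, +10 burnt)
Step 4: cell (0,0)='F' (+4 fires, +6 burnt)
  -> target ignites at step 4
Step 5: cell (0,0)='.' (+0 fires, +4 burnt)
  fire out at step 5

4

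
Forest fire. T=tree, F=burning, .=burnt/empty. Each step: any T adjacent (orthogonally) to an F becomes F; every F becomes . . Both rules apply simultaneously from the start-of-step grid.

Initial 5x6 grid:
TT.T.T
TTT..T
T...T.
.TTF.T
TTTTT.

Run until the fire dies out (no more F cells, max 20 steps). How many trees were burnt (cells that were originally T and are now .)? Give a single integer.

Answer: 7

Derivation:
Step 1: +2 fires, +1 burnt (F count now 2)
Step 2: +3 fires, +2 burnt (F count now 3)
Step 3: +1 fires, +3 burnt (F count now 1)
Step 4: +1 fires, +1 burnt (F count now 1)
Step 5: +0 fires, +1 burnt (F count now 0)
Fire out after step 5
Initially T: 18, now '.': 19
Total burnt (originally-T cells now '.'): 7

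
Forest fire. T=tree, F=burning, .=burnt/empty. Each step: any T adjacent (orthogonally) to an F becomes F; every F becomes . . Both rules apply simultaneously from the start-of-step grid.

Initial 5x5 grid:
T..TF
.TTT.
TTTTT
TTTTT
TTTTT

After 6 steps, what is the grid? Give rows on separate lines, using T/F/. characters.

Step 1: 1 trees catch fire, 1 burn out
  T..F.
  .TTT.
  TTTTT
  TTTTT
  TTTTT
Step 2: 1 trees catch fire, 1 burn out
  T....
  .TTF.
  TTTTT
  TTTTT
  TTTTT
Step 3: 2 trees catch fire, 1 burn out
  T....
  .TF..
  TTTFT
  TTTTT
  TTTTT
Step 4: 4 trees catch fire, 2 burn out
  T....
  .F...
  TTF.F
  TTTFT
  TTTTT
Step 5: 4 trees catch fire, 4 burn out
  T....
  .....
  TF...
  TTF.F
  TTTFT
Step 6: 4 trees catch fire, 4 burn out
  T....
  .....
  F....
  TF...
  TTF.F

T....
.....
F....
TF...
TTF.F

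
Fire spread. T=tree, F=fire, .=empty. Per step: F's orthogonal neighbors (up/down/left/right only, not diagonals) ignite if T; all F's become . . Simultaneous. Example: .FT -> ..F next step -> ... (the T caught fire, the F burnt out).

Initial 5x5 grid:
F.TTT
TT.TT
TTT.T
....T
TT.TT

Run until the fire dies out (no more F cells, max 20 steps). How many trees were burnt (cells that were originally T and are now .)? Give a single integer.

Step 1: +1 fires, +1 burnt (F count now 1)
Step 2: +2 fires, +1 burnt (F count now 2)
Step 3: +1 fires, +2 burnt (F count now 1)
Step 4: +1 fires, +1 burnt (F count now 1)
Step 5: +0 fires, +1 burnt (F count now 0)
Fire out after step 5
Initially T: 16, now '.': 14
Total burnt (originally-T cells now '.'): 5

Answer: 5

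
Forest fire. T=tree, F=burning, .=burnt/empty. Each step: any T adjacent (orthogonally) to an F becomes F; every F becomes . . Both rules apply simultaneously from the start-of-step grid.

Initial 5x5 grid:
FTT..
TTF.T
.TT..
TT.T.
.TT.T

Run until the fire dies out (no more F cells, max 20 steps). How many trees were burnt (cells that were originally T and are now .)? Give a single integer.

Step 1: +5 fires, +2 burnt (F count now 5)
Step 2: +1 fires, +5 burnt (F count now 1)
Step 3: +1 fires, +1 burnt (F count now 1)
Step 4: +2 fires, +1 burnt (F count now 2)
Step 5: +1 fires, +2 burnt (F count now 1)
Step 6: +0 fires, +1 burnt (F count now 0)
Fire out after step 6
Initially T: 13, now '.': 22
Total burnt (originally-T cells now '.'): 10

Answer: 10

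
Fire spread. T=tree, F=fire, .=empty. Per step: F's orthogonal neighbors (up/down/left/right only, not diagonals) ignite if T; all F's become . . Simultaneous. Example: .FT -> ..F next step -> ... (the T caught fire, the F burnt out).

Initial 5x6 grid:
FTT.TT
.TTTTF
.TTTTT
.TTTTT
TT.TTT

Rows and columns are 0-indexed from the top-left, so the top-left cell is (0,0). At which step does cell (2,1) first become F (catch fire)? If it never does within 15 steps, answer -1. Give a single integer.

Step 1: cell (2,1)='T' (+4 fires, +2 burnt)
Step 2: cell (2,1)='T' (+6 fires, +4 burnt)
Step 3: cell (2,1)='F' (+5 fires, +6 burnt)
  -> target ignites at step 3
Step 4: cell (2,1)='.' (+4 fires, +5 burnt)
Step 5: cell (2,1)='.' (+3 fires, +4 burnt)
Step 6: cell (2,1)='.' (+1 fires, +3 burnt)
Step 7: cell (2,1)='.' (+0 fires, +1 burnt)
  fire out at step 7

3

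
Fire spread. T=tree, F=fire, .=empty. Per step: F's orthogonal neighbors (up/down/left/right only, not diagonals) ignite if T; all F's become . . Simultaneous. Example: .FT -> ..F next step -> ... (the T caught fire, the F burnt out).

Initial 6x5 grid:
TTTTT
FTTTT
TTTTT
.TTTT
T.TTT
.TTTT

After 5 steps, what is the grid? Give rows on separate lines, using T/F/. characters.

Step 1: 3 trees catch fire, 1 burn out
  FTTTT
  .FTTT
  FTTTT
  .TTTT
  T.TTT
  .TTTT
Step 2: 3 trees catch fire, 3 burn out
  .FTTT
  ..FTT
  .FTTT
  .TTTT
  T.TTT
  .TTTT
Step 3: 4 trees catch fire, 3 burn out
  ..FTT
  ...FT
  ..FTT
  .FTTT
  T.TTT
  .TTTT
Step 4: 4 trees catch fire, 4 burn out
  ...FT
  ....F
  ...FT
  ..FTT
  T.TTT
  .TTTT
Step 5: 4 trees catch fire, 4 burn out
  ....F
  .....
  ....F
  ...FT
  T.FTT
  .TTTT

....F
.....
....F
...FT
T.FTT
.TTTT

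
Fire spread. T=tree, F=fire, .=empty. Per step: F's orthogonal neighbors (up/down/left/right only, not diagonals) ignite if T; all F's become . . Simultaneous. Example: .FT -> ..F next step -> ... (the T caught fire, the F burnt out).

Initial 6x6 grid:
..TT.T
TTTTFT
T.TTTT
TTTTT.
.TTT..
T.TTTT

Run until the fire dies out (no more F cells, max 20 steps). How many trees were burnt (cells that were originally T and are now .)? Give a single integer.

Answer: 25

Derivation:
Step 1: +3 fires, +1 burnt (F count now 3)
Step 2: +6 fires, +3 burnt (F count now 6)
Step 3: +4 fires, +6 burnt (F count now 4)
Step 4: +3 fires, +4 burnt (F count now 3)
Step 5: +4 fires, +3 burnt (F count now 4)
Step 6: +4 fires, +4 burnt (F count now 4)
Step 7: +1 fires, +4 burnt (F count now 1)
Step 8: +0 fires, +1 burnt (F count now 0)
Fire out after step 8
Initially T: 26, now '.': 35
Total burnt (originally-T cells now '.'): 25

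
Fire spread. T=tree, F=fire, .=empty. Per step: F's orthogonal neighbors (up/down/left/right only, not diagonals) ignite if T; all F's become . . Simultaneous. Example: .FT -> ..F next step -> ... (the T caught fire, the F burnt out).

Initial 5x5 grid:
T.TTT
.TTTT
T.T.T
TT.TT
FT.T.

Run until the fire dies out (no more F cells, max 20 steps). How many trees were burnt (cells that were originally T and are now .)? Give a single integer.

Answer: 4

Derivation:
Step 1: +2 fires, +1 burnt (F count now 2)
Step 2: +2 fires, +2 burnt (F count now 2)
Step 3: +0 fires, +2 burnt (F count now 0)
Fire out after step 3
Initially T: 17, now '.': 12
Total burnt (originally-T cells now '.'): 4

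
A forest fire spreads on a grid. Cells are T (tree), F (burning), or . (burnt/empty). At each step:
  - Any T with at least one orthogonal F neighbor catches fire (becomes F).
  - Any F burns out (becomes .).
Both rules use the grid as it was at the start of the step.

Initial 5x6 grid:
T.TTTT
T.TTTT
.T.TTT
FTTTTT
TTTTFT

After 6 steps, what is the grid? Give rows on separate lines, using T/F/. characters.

Step 1: 5 trees catch fire, 2 burn out
  T.TTTT
  T.TTTT
  .T.TTT
  .FTTFT
  FTTF.F
Step 2: 7 trees catch fire, 5 burn out
  T.TTTT
  T.TTTT
  .F.TFT
  ..FF.F
  .FF...
Step 3: 3 trees catch fire, 7 burn out
  T.TTTT
  T.TTFT
  ...F.F
  ......
  ......
Step 4: 3 trees catch fire, 3 burn out
  T.TTFT
  T.TF.F
  ......
  ......
  ......
Step 5: 3 trees catch fire, 3 burn out
  T.TF.F
  T.F...
  ......
  ......
  ......
Step 6: 1 trees catch fire, 3 burn out
  T.F...
  T.....
  ......
  ......
  ......

T.F...
T.....
......
......
......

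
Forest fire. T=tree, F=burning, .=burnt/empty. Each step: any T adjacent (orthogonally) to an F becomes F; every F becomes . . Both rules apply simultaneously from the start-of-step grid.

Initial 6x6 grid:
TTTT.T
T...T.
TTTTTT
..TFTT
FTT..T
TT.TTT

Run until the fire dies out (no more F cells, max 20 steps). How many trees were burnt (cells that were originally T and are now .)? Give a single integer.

Answer: 23

Derivation:
Step 1: +5 fires, +2 burnt (F count now 5)
Step 2: +5 fires, +5 burnt (F count now 5)
Step 3: +4 fires, +5 burnt (F count now 4)
Step 4: +2 fires, +4 burnt (F count now 2)
Step 5: +2 fires, +2 burnt (F count now 2)
Step 6: +2 fires, +2 burnt (F count now 2)
Step 7: +1 fires, +2 burnt (F count now 1)
Step 8: +1 fires, +1 burnt (F count now 1)
Step 9: +1 fires, +1 burnt (F count now 1)
Step 10: +0 fires, +1 burnt (F count now 0)
Fire out after step 10
Initially T: 24, now '.': 35
Total burnt (originally-T cells now '.'): 23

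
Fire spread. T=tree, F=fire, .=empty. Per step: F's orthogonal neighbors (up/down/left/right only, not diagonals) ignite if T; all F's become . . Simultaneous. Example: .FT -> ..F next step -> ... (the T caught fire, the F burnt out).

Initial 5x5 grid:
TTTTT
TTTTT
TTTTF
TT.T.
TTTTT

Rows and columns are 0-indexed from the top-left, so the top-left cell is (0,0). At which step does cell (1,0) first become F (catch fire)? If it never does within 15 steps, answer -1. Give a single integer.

Step 1: cell (1,0)='T' (+2 fires, +1 burnt)
Step 2: cell (1,0)='T' (+4 fires, +2 burnt)
Step 3: cell (1,0)='T' (+4 fires, +4 burnt)
Step 4: cell (1,0)='T' (+6 fires, +4 burnt)
Step 5: cell (1,0)='F' (+4 fires, +6 burnt)
  -> target ignites at step 5
Step 6: cell (1,0)='.' (+2 fires, +4 burnt)
Step 7: cell (1,0)='.' (+0 fires, +2 burnt)
  fire out at step 7

5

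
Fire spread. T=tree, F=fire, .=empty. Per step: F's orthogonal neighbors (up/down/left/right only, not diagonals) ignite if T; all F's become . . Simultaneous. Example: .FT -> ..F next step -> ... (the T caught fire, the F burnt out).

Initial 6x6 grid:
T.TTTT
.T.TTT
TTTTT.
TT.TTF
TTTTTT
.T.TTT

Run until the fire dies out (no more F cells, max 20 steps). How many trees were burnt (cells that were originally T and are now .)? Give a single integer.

Step 1: +2 fires, +1 burnt (F count now 2)
Step 2: +4 fires, +2 burnt (F count now 4)
Step 3: +4 fires, +4 burnt (F count now 4)
Step 4: +6 fires, +4 burnt (F count now 6)
Step 5: +4 fires, +6 burnt (F count now 4)
Step 6: +6 fires, +4 burnt (F count now 6)
Step 7: +1 fires, +6 burnt (F count now 1)
Step 8: +0 fires, +1 burnt (F count now 0)
Fire out after step 8
Initially T: 28, now '.': 35
Total burnt (originally-T cells now '.'): 27

Answer: 27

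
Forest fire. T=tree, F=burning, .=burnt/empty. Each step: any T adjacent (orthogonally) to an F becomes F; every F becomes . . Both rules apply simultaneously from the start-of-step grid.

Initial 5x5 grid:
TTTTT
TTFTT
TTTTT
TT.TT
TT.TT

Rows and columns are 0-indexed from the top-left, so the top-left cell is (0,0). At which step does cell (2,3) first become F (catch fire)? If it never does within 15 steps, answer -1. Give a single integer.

Step 1: cell (2,3)='T' (+4 fires, +1 burnt)
Step 2: cell (2,3)='F' (+6 fires, +4 burnt)
  -> target ignites at step 2
Step 3: cell (2,3)='.' (+6 fires, +6 burnt)
Step 4: cell (2,3)='.' (+4 fires, +6 burnt)
Step 5: cell (2,3)='.' (+2 fires, +4 burnt)
Step 6: cell (2,3)='.' (+0 fires, +2 burnt)
  fire out at step 6

2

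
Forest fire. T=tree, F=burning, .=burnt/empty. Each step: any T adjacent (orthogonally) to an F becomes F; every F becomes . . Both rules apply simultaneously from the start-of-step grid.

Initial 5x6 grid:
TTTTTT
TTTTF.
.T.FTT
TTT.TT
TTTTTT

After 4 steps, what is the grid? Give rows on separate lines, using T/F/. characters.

Step 1: 3 trees catch fire, 2 burn out
  TTTTFT
  TTTF..
  .T..FT
  TTT.TT
  TTTTTT
Step 2: 5 trees catch fire, 3 burn out
  TTTF.F
  TTF...
  .T...F
  TTT.FT
  TTTTTT
Step 3: 4 trees catch fire, 5 burn out
  TTF...
  TF....
  .T....
  TTT..F
  TTTTFT
Step 4: 5 trees catch fire, 4 burn out
  TF....
  F.....
  .F....
  TTT...
  TTTF.F

TF....
F.....
.F....
TTT...
TTTF.F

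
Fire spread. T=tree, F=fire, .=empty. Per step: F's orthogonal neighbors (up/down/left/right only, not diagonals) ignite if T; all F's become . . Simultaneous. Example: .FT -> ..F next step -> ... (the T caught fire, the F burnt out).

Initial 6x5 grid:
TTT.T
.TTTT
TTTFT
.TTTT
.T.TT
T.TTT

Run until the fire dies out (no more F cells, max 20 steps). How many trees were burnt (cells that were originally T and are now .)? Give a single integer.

Step 1: +4 fires, +1 burnt (F count now 4)
Step 2: +6 fires, +4 burnt (F count now 6)
Step 3: +7 fires, +6 burnt (F count now 7)
Step 4: +4 fires, +7 burnt (F count now 4)
Step 5: +1 fires, +4 burnt (F count now 1)
Step 6: +0 fires, +1 burnt (F count now 0)
Fire out after step 6
Initially T: 23, now '.': 29
Total burnt (originally-T cells now '.'): 22

Answer: 22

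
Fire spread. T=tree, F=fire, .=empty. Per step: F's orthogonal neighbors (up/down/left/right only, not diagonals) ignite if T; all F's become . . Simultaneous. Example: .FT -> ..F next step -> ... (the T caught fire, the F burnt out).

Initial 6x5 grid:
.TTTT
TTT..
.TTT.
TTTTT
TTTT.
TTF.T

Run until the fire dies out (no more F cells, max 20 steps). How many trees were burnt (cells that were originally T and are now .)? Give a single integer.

Step 1: +2 fires, +1 burnt (F count now 2)
Step 2: +4 fires, +2 burnt (F count now 4)
Step 3: +4 fires, +4 burnt (F count now 4)
Step 4: +5 fires, +4 burnt (F count now 5)
Step 5: +2 fires, +5 burnt (F count now 2)
Step 6: +3 fires, +2 burnt (F count now 3)
Step 7: +1 fires, +3 burnt (F count now 1)
Step 8: +0 fires, +1 burnt (F count now 0)
Fire out after step 8
Initially T: 22, now '.': 29
Total burnt (originally-T cells now '.'): 21

Answer: 21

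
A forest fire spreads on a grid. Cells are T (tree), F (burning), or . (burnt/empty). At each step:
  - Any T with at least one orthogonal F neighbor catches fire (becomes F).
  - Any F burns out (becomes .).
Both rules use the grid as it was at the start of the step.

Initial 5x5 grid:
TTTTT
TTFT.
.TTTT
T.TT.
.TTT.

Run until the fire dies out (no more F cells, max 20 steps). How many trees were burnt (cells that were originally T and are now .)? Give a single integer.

Answer: 17

Derivation:
Step 1: +4 fires, +1 burnt (F count now 4)
Step 2: +6 fires, +4 burnt (F count now 6)
Step 3: +5 fires, +6 burnt (F count now 5)
Step 4: +2 fires, +5 burnt (F count now 2)
Step 5: +0 fires, +2 burnt (F count now 0)
Fire out after step 5
Initially T: 18, now '.': 24
Total burnt (originally-T cells now '.'): 17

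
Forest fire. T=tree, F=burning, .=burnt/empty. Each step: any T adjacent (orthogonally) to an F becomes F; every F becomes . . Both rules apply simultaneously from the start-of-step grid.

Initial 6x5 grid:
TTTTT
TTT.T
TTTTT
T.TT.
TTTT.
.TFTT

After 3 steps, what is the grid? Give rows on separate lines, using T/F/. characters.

Step 1: 3 trees catch fire, 1 burn out
  TTTTT
  TTT.T
  TTTTT
  T.TT.
  TTFT.
  .F.FT
Step 2: 4 trees catch fire, 3 burn out
  TTTTT
  TTT.T
  TTTTT
  T.FT.
  TF.F.
  ....F
Step 3: 3 trees catch fire, 4 burn out
  TTTTT
  TTT.T
  TTFTT
  T..F.
  F....
  .....

TTTTT
TTT.T
TTFTT
T..F.
F....
.....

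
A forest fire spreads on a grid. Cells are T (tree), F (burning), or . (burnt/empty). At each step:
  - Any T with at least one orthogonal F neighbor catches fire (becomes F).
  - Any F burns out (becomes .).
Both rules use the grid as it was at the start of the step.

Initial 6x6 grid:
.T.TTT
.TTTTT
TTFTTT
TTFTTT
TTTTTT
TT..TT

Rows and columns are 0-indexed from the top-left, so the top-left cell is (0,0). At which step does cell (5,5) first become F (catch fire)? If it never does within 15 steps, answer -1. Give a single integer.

Step 1: cell (5,5)='T' (+6 fires, +2 burnt)
Step 2: cell (5,5)='T' (+8 fires, +6 burnt)
Step 3: cell (5,5)='T' (+8 fires, +8 burnt)
Step 4: cell (5,5)='T' (+5 fires, +8 burnt)
Step 5: cell (5,5)='F' (+2 fires, +5 burnt)
  -> target ignites at step 5
Step 6: cell (5,5)='.' (+0 fires, +2 burnt)
  fire out at step 6

5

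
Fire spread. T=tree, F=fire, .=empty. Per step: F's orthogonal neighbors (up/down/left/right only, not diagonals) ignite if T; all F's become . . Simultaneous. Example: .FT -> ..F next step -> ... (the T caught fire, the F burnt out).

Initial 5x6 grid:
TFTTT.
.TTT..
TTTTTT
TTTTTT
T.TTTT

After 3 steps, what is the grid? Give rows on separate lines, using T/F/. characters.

Step 1: 3 trees catch fire, 1 burn out
  F.FTT.
  .FTT..
  TTTTTT
  TTTTTT
  T.TTTT
Step 2: 3 trees catch fire, 3 burn out
  ...FT.
  ..FT..
  TFTTTT
  TTTTTT
  T.TTTT
Step 3: 5 trees catch fire, 3 burn out
  ....F.
  ...F..
  F.FTTT
  TFTTTT
  T.TTTT

....F.
...F..
F.FTTT
TFTTTT
T.TTTT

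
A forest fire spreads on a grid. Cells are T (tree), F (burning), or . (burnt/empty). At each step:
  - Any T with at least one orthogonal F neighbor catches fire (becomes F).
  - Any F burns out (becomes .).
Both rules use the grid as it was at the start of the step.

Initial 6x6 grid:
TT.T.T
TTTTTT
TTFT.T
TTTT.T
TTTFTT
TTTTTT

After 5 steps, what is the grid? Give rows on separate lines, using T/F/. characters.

Step 1: 8 trees catch fire, 2 burn out
  TT.T.T
  TTFTTT
  TF.F.T
  TTFF.T
  TTF.FT
  TTTFTT
Step 2: 8 trees catch fire, 8 burn out
  TT.T.T
  TF.FTT
  F....T
  TF...T
  TF...F
  TTF.FT
Step 3: 9 trees catch fire, 8 burn out
  TF.F.T
  F...FT
  .....T
  F....F
  F.....
  TF...F
Step 4: 4 trees catch fire, 9 burn out
  F....T
  .....F
  .....F
  ......
  ......
  F.....
Step 5: 1 trees catch fire, 4 burn out
  .....F
  ......
  ......
  ......
  ......
  ......

.....F
......
......
......
......
......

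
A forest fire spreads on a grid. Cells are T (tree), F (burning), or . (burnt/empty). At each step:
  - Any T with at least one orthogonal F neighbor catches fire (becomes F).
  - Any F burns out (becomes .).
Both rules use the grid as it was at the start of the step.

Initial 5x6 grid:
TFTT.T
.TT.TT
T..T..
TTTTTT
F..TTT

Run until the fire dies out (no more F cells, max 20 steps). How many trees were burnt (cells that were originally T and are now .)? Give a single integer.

Step 1: +4 fires, +2 burnt (F count now 4)
Step 2: +4 fires, +4 burnt (F count now 4)
Step 3: +1 fires, +4 burnt (F count now 1)
Step 4: +1 fires, +1 burnt (F count now 1)
Step 5: +3 fires, +1 burnt (F count now 3)
Step 6: +2 fires, +3 burnt (F count now 2)
Step 7: +1 fires, +2 burnt (F count now 1)
Step 8: +0 fires, +1 burnt (F count now 0)
Fire out after step 8
Initially T: 19, now '.': 27
Total burnt (originally-T cells now '.'): 16

Answer: 16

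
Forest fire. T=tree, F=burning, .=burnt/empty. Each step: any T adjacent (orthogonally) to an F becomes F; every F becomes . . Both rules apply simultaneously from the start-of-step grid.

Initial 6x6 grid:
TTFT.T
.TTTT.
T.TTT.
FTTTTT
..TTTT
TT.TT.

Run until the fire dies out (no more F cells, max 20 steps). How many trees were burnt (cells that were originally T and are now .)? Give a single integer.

Step 1: +5 fires, +2 burnt (F count now 5)
Step 2: +5 fires, +5 burnt (F count now 5)
Step 3: +4 fires, +5 burnt (F count now 4)
Step 4: +3 fires, +4 burnt (F count now 3)
Step 5: +3 fires, +3 burnt (F count now 3)
Step 6: +2 fires, +3 burnt (F count now 2)
Step 7: +0 fires, +2 burnt (F count now 0)
Fire out after step 7
Initially T: 25, now '.': 33
Total burnt (originally-T cells now '.'): 22

Answer: 22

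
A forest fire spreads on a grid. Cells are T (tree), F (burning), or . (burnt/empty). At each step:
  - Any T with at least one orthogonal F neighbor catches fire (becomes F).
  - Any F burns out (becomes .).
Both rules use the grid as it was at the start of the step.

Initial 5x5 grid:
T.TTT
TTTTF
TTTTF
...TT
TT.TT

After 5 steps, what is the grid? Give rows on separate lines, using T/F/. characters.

Step 1: 4 trees catch fire, 2 burn out
  T.TTF
  TTTF.
  TTTF.
  ...TF
  TT.TT
Step 2: 5 trees catch fire, 4 burn out
  T.TF.
  TTF..
  TTF..
  ...F.
  TT.TF
Step 3: 4 trees catch fire, 5 burn out
  T.F..
  TF...
  TF...
  .....
  TT.F.
Step 4: 2 trees catch fire, 4 burn out
  T....
  F....
  F....
  .....
  TT...
Step 5: 1 trees catch fire, 2 burn out
  F....
  .....
  .....
  .....
  TT...

F....
.....
.....
.....
TT...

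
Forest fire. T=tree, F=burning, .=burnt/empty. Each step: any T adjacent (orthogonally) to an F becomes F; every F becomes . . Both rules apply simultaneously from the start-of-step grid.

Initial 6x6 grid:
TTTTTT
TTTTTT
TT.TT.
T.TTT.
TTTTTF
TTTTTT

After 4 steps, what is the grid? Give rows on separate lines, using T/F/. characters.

Step 1: 2 trees catch fire, 1 burn out
  TTTTTT
  TTTTTT
  TT.TT.
  T.TTT.
  TTTTF.
  TTTTTF
Step 2: 3 trees catch fire, 2 burn out
  TTTTTT
  TTTTTT
  TT.TT.
  T.TTF.
  TTTF..
  TTTTF.
Step 3: 4 trees catch fire, 3 burn out
  TTTTTT
  TTTTTT
  TT.TF.
  T.TF..
  TTF...
  TTTF..
Step 4: 5 trees catch fire, 4 burn out
  TTTTTT
  TTTTFT
  TT.F..
  T.F...
  TF....
  TTF...

TTTTTT
TTTTFT
TT.F..
T.F...
TF....
TTF...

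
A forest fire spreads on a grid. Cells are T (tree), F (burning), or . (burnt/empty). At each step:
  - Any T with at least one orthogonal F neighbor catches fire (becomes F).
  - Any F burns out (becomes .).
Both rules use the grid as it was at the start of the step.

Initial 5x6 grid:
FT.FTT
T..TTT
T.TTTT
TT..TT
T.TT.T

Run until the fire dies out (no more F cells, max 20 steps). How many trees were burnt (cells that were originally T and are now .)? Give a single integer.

Answer: 18

Derivation:
Step 1: +4 fires, +2 burnt (F count now 4)
Step 2: +4 fires, +4 burnt (F count now 4)
Step 3: +4 fires, +4 burnt (F count now 4)
Step 4: +4 fires, +4 burnt (F count now 4)
Step 5: +1 fires, +4 burnt (F count now 1)
Step 6: +1 fires, +1 burnt (F count now 1)
Step 7: +0 fires, +1 burnt (F count now 0)
Fire out after step 7
Initially T: 20, now '.': 28
Total burnt (originally-T cells now '.'): 18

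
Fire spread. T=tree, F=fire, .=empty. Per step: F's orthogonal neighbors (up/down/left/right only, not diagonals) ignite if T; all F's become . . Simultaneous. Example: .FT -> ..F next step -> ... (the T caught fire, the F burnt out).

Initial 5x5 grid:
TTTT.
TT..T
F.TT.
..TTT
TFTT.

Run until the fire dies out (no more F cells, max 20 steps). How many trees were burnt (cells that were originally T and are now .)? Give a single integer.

Answer: 14

Derivation:
Step 1: +3 fires, +2 burnt (F count now 3)
Step 2: +4 fires, +3 burnt (F count now 4)
Step 3: +3 fires, +4 burnt (F count now 3)
Step 4: +3 fires, +3 burnt (F count now 3)
Step 5: +1 fires, +3 burnt (F count now 1)
Step 6: +0 fires, +1 burnt (F count now 0)
Fire out after step 6
Initially T: 15, now '.': 24
Total burnt (originally-T cells now '.'): 14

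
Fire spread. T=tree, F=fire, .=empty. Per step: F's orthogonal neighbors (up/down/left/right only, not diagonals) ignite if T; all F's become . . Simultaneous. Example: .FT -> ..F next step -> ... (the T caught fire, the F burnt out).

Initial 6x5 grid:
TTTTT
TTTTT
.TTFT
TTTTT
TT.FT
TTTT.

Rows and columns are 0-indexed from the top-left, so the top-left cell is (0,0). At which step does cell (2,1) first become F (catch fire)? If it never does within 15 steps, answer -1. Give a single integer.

Step 1: cell (2,1)='T' (+6 fires, +2 burnt)
Step 2: cell (2,1)='F' (+7 fires, +6 burnt)
  -> target ignites at step 2
Step 3: cell (2,1)='.' (+5 fires, +7 burnt)
Step 4: cell (2,1)='.' (+5 fires, +5 burnt)
Step 5: cell (2,1)='.' (+2 fires, +5 burnt)
Step 6: cell (2,1)='.' (+0 fires, +2 burnt)
  fire out at step 6

2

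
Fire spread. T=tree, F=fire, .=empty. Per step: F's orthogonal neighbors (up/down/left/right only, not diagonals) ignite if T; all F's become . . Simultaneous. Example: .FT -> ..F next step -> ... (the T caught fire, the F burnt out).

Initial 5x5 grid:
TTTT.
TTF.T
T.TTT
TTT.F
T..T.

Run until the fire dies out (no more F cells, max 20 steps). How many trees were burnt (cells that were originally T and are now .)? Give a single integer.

Step 1: +4 fires, +2 burnt (F count now 4)
Step 2: +6 fires, +4 burnt (F count now 6)
Step 3: +3 fires, +6 burnt (F count now 3)
Step 4: +1 fires, +3 burnt (F count now 1)
Step 5: +1 fires, +1 burnt (F count now 1)
Step 6: +0 fires, +1 burnt (F count now 0)
Fire out after step 6
Initially T: 16, now '.': 24
Total burnt (originally-T cells now '.'): 15

Answer: 15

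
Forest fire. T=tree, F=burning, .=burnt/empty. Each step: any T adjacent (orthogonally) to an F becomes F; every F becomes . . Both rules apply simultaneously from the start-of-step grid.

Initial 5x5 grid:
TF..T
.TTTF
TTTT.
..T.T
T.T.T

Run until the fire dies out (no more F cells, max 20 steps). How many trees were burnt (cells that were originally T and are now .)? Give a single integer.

Step 1: +4 fires, +2 burnt (F count now 4)
Step 2: +3 fires, +4 burnt (F count now 3)
Step 3: +2 fires, +3 burnt (F count now 2)
Step 4: +1 fires, +2 burnt (F count now 1)
Step 5: +1 fires, +1 burnt (F count now 1)
Step 6: +0 fires, +1 burnt (F count now 0)
Fire out after step 6
Initially T: 14, now '.': 22
Total burnt (originally-T cells now '.'): 11

Answer: 11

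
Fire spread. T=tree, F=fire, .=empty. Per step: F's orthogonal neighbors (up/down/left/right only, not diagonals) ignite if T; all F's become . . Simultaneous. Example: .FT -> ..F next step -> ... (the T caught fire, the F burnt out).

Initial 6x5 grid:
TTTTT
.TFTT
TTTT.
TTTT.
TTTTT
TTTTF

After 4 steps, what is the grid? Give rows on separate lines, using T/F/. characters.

Step 1: 6 trees catch fire, 2 burn out
  TTFTT
  .F.FT
  TTFT.
  TTTT.
  TTTTF
  TTTF.
Step 2: 8 trees catch fire, 6 burn out
  TF.FT
  ....F
  TF.F.
  TTFT.
  TTTF.
  TTF..
Step 3: 7 trees catch fire, 8 burn out
  F...F
  .....
  F....
  TF.F.
  TTF..
  TF...
Step 4: 3 trees catch fire, 7 burn out
  .....
  .....
  .....
  F....
  TF...
  F....

.....
.....
.....
F....
TF...
F....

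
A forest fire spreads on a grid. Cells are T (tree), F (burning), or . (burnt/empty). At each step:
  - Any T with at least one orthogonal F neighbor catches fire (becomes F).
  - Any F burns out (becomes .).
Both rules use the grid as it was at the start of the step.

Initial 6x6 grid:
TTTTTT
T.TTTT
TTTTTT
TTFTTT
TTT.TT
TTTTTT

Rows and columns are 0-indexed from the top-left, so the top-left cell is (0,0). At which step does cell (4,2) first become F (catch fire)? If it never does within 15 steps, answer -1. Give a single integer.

Step 1: cell (4,2)='F' (+4 fires, +1 burnt)
  -> target ignites at step 1
Step 2: cell (4,2)='.' (+7 fires, +4 burnt)
Step 3: cell (4,2)='.' (+9 fires, +7 burnt)
Step 4: cell (4,2)='.' (+8 fires, +9 burnt)
Step 5: cell (4,2)='.' (+4 fires, +8 burnt)
Step 6: cell (4,2)='.' (+1 fires, +4 burnt)
Step 7: cell (4,2)='.' (+0 fires, +1 burnt)
  fire out at step 7

1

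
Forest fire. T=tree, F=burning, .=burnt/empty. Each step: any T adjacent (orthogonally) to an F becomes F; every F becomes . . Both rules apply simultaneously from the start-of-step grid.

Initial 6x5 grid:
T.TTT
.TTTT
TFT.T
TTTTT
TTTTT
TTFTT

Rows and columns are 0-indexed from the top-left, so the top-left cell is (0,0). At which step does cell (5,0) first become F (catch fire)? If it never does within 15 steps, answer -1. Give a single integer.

Step 1: cell (5,0)='T' (+7 fires, +2 burnt)
Step 2: cell (5,0)='F' (+7 fires, +7 burnt)
  -> target ignites at step 2
Step 3: cell (5,0)='.' (+5 fires, +7 burnt)
Step 4: cell (5,0)='.' (+3 fires, +5 burnt)
Step 5: cell (5,0)='.' (+2 fires, +3 burnt)
Step 6: cell (5,0)='.' (+0 fires, +2 burnt)
  fire out at step 6

2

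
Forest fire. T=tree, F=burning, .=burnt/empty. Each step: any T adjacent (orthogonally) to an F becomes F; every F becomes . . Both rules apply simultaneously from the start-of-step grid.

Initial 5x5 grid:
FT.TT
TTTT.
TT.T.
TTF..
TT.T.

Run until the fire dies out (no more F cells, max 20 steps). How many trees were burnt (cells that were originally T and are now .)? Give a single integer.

Answer: 14

Derivation:
Step 1: +3 fires, +2 burnt (F count now 3)
Step 2: +5 fires, +3 burnt (F count now 5)
Step 3: +2 fires, +5 burnt (F count now 2)
Step 4: +1 fires, +2 burnt (F count now 1)
Step 5: +2 fires, +1 burnt (F count now 2)
Step 6: +1 fires, +2 burnt (F count now 1)
Step 7: +0 fires, +1 burnt (F count now 0)
Fire out after step 7
Initially T: 15, now '.': 24
Total burnt (originally-T cells now '.'): 14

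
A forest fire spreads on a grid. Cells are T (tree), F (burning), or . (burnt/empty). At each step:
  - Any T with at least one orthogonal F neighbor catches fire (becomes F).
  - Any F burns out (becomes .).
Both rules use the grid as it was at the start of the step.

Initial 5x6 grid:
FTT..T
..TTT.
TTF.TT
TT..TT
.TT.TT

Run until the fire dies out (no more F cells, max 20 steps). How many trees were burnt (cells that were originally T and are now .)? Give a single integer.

Step 1: +3 fires, +2 burnt (F count now 3)
Step 2: +4 fires, +3 burnt (F count now 4)
Step 3: +3 fires, +4 burnt (F count now 3)
Step 4: +2 fires, +3 burnt (F count now 2)
Step 5: +2 fires, +2 burnt (F count now 2)
Step 6: +2 fires, +2 burnt (F count now 2)
Step 7: +1 fires, +2 burnt (F count now 1)
Step 8: +0 fires, +1 burnt (F count now 0)
Fire out after step 8
Initially T: 18, now '.': 29
Total burnt (originally-T cells now '.'): 17

Answer: 17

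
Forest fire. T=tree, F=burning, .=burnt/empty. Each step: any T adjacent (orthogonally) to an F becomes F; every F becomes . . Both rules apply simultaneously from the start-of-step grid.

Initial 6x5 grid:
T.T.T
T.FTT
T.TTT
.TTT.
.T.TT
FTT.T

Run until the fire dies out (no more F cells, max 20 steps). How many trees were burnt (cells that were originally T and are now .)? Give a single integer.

Step 1: +4 fires, +2 burnt (F count now 4)
Step 2: +5 fires, +4 burnt (F count now 5)
Step 3: +4 fires, +5 burnt (F count now 4)
Step 4: +1 fires, +4 burnt (F count now 1)
Step 5: +1 fires, +1 burnt (F count now 1)
Step 6: +1 fires, +1 burnt (F count now 1)
Step 7: +0 fires, +1 burnt (F count now 0)
Fire out after step 7
Initially T: 19, now '.': 27
Total burnt (originally-T cells now '.'): 16

Answer: 16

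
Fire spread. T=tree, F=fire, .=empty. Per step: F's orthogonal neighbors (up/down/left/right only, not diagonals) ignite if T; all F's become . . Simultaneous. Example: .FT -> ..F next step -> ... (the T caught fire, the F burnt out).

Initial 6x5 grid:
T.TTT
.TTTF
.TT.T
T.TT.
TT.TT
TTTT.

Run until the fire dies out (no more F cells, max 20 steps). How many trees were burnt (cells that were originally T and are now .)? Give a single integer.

Step 1: +3 fires, +1 burnt (F count now 3)
Step 2: +2 fires, +3 burnt (F count now 2)
Step 3: +3 fires, +2 burnt (F count now 3)
Step 4: +2 fires, +3 burnt (F count now 2)
Step 5: +1 fires, +2 burnt (F count now 1)
Step 6: +1 fires, +1 burnt (F count now 1)
Step 7: +2 fires, +1 burnt (F count now 2)
Step 8: +1 fires, +2 burnt (F count now 1)
Step 9: +1 fires, +1 burnt (F count now 1)
Step 10: +2 fires, +1 burnt (F count now 2)
Step 11: +1 fires, +2 burnt (F count now 1)
Step 12: +1 fires, +1 burnt (F count now 1)
Step 13: +0 fires, +1 burnt (F count now 0)
Fire out after step 13
Initially T: 21, now '.': 29
Total burnt (originally-T cells now '.'): 20

Answer: 20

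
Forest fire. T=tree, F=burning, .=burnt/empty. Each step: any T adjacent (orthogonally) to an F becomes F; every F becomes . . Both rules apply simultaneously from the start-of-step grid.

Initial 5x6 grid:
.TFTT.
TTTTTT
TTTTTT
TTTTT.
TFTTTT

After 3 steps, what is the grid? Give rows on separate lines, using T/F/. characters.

Step 1: 6 trees catch fire, 2 burn out
  .F.FT.
  TTFTTT
  TTTTTT
  TFTTT.
  F.FTTT
Step 2: 8 trees catch fire, 6 burn out
  ....F.
  TF.FTT
  TFFTTT
  F.FTT.
  ...FTT
Step 3: 6 trees catch fire, 8 burn out
  ......
  F...FT
  F..FTT
  ...FT.
  ....FT

......
F...FT
F..FTT
...FT.
....FT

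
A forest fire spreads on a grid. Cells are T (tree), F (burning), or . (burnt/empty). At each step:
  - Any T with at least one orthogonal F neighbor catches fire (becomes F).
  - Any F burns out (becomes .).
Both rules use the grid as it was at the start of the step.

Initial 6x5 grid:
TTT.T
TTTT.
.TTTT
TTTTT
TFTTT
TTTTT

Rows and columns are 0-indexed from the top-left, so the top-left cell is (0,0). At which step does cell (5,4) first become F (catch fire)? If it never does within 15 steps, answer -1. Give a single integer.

Step 1: cell (5,4)='T' (+4 fires, +1 burnt)
Step 2: cell (5,4)='T' (+6 fires, +4 burnt)
Step 3: cell (5,4)='T' (+5 fires, +6 burnt)
Step 4: cell (5,4)='F' (+6 fires, +5 burnt)
  -> target ignites at step 4
Step 5: cell (5,4)='.' (+4 fires, +6 burnt)
Step 6: cell (5,4)='.' (+0 fires, +4 burnt)
  fire out at step 6

4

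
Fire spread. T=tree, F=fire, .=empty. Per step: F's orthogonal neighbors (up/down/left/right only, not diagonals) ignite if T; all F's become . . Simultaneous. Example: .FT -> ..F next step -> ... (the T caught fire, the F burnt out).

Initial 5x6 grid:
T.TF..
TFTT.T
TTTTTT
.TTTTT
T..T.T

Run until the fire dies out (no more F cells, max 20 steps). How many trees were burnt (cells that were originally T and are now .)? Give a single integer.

Step 1: +5 fires, +2 burnt (F count now 5)
Step 2: +5 fires, +5 burnt (F count now 5)
Step 3: +3 fires, +5 burnt (F count now 3)
Step 4: +3 fires, +3 burnt (F count now 3)
Step 5: +2 fires, +3 burnt (F count now 2)
Step 6: +1 fires, +2 burnt (F count now 1)
Step 7: +0 fires, +1 burnt (F count now 0)
Fire out after step 7
Initially T: 20, now '.': 29
Total burnt (originally-T cells now '.'): 19

Answer: 19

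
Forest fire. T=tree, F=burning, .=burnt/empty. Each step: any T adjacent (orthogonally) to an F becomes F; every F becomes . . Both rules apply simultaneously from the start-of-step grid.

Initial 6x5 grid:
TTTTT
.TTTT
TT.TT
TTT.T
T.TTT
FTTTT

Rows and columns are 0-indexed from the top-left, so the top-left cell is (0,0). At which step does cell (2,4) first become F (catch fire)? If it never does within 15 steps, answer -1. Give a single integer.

Step 1: cell (2,4)='T' (+2 fires, +1 burnt)
Step 2: cell (2,4)='T' (+2 fires, +2 burnt)
Step 3: cell (2,4)='T' (+4 fires, +2 burnt)
Step 4: cell (2,4)='T' (+4 fires, +4 burnt)
Step 5: cell (2,4)='T' (+2 fires, +4 burnt)
Step 6: cell (2,4)='T' (+3 fires, +2 burnt)
Step 7: cell (2,4)='F' (+4 fires, +3 burnt)
  -> target ignites at step 7
Step 8: cell (2,4)='.' (+3 fires, +4 burnt)
Step 9: cell (2,4)='.' (+1 fires, +3 burnt)
Step 10: cell (2,4)='.' (+0 fires, +1 burnt)
  fire out at step 10

7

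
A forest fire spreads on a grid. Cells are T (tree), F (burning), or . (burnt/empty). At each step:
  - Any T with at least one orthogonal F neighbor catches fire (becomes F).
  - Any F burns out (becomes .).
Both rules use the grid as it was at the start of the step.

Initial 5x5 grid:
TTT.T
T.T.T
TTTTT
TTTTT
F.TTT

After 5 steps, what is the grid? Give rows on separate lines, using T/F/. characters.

Step 1: 1 trees catch fire, 1 burn out
  TTT.T
  T.T.T
  TTTTT
  FTTTT
  ..TTT
Step 2: 2 trees catch fire, 1 burn out
  TTT.T
  T.T.T
  FTTTT
  .FTTT
  ..TTT
Step 3: 3 trees catch fire, 2 burn out
  TTT.T
  F.T.T
  .FTTT
  ..FTT
  ..TTT
Step 4: 4 trees catch fire, 3 burn out
  FTT.T
  ..T.T
  ..FTT
  ...FT
  ..FTT
Step 5: 5 trees catch fire, 4 burn out
  .FT.T
  ..F.T
  ...FT
  ....F
  ...FT

.FT.T
..F.T
...FT
....F
...FT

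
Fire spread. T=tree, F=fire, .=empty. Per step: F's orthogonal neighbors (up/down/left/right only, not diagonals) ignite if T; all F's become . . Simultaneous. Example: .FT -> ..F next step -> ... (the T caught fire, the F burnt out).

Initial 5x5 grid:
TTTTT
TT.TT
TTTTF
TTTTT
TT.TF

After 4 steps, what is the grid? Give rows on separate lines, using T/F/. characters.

Step 1: 4 trees catch fire, 2 burn out
  TTTTT
  TT.TF
  TTTF.
  TTTTF
  TT.F.
Step 2: 4 trees catch fire, 4 burn out
  TTTTF
  TT.F.
  TTF..
  TTTF.
  TT...
Step 3: 3 trees catch fire, 4 burn out
  TTTF.
  TT...
  TF...
  TTF..
  TT...
Step 4: 4 trees catch fire, 3 burn out
  TTF..
  TF...
  F....
  TF...
  TT...

TTF..
TF...
F....
TF...
TT...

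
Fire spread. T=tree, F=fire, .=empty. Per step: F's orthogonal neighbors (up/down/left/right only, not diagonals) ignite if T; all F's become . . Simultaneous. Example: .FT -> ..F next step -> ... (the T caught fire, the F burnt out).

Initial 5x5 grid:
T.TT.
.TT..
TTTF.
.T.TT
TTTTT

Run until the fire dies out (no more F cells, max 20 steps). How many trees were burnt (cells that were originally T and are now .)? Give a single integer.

Answer: 15

Derivation:
Step 1: +2 fires, +1 burnt (F count now 2)
Step 2: +4 fires, +2 burnt (F count now 4)
Step 3: +6 fires, +4 burnt (F count now 6)
Step 4: +2 fires, +6 burnt (F count now 2)
Step 5: +1 fires, +2 burnt (F count now 1)
Step 6: +0 fires, +1 burnt (F count now 0)
Fire out after step 6
Initially T: 16, now '.': 24
Total burnt (originally-T cells now '.'): 15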